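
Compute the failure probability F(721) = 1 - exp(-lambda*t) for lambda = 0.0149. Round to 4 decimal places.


lambda = 0.0149, t = 721
lambda * t = 10.7429
exp(-10.7429) = 0.0
F(t) = 1 - 0.0
F(t) = 1.0

1.0


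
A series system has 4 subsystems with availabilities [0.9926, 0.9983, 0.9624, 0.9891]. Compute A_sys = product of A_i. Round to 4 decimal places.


Subsystems: [0.9926, 0.9983, 0.9624, 0.9891]
After subsystem 1 (A=0.9926): product = 0.9926
After subsystem 2 (A=0.9983): product = 0.9909
After subsystem 3 (A=0.9624): product = 0.9537
After subsystem 4 (A=0.9891): product = 0.9433
A_sys = 0.9433

0.9433


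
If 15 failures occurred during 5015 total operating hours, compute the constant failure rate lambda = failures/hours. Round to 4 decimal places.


failures = 15
total_hours = 5015
lambda = 15 / 5015
lambda = 0.003

0.003


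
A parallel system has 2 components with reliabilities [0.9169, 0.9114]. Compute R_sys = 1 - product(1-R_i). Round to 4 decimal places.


Components: [0.9169, 0.9114]
(1 - 0.9169) = 0.0831, running product = 0.0831
(1 - 0.9114) = 0.0886, running product = 0.0074
Product of (1-R_i) = 0.0074
R_sys = 1 - 0.0074 = 0.9926

0.9926


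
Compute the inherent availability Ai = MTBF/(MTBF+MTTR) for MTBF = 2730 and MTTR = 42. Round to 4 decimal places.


MTBF = 2730
MTTR = 42
MTBF + MTTR = 2772
Ai = 2730 / 2772
Ai = 0.9848

0.9848


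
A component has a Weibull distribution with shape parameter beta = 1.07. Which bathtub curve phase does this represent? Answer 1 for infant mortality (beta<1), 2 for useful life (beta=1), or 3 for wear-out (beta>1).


beta = 1.07
Compare beta to 1:
beta < 1 => infant mortality (phase 1)
beta = 1 => useful life (phase 2)
beta > 1 => wear-out (phase 3)
Since beta = 1.07, this is wear-out (increasing failure rate)
Phase = 3

3


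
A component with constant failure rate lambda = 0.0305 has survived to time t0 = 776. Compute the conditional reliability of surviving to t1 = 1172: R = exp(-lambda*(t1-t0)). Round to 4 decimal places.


lambda = 0.0305
t0 = 776, t1 = 1172
t1 - t0 = 396
lambda * (t1-t0) = 0.0305 * 396 = 12.078
R = exp(-12.078)
R = 0.0

0.0


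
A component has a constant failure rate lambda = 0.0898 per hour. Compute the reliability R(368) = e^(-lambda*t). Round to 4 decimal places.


lambda = 0.0898
t = 368
lambda * t = 33.0464
R(t) = e^(-33.0464)
R(t) = 0.0

0.0


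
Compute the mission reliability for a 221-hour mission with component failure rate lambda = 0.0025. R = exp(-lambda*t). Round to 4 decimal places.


lambda = 0.0025
mission_time = 221
lambda * t = 0.0025 * 221 = 0.5525
R = exp(-0.5525)
R = 0.5755

0.5755


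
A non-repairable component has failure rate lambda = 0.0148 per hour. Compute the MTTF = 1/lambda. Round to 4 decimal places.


lambda = 0.0148
MTTF = 1 / 0.0148
MTTF = 67.5676

67.5676


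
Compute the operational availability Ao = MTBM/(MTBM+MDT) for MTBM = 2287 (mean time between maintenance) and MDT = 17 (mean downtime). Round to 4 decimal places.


MTBM = 2287
MDT = 17
MTBM + MDT = 2304
Ao = 2287 / 2304
Ao = 0.9926

0.9926


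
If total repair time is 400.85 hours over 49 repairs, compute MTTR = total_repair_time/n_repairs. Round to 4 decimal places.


total_repair_time = 400.85
n_repairs = 49
MTTR = 400.85 / 49
MTTR = 8.1806

8.1806


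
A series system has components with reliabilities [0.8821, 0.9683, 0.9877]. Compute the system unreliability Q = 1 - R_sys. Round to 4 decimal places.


Components: [0.8821, 0.9683, 0.9877]
After component 1: product = 0.8821
After component 2: product = 0.8541
After component 3: product = 0.8436
R_sys = 0.8436
Q = 1 - 0.8436 = 0.1564

0.1564


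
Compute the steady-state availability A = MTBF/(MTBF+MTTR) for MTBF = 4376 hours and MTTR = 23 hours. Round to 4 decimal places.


MTBF = 4376
MTTR = 23
MTBF + MTTR = 4399
A = 4376 / 4399
A = 0.9948

0.9948


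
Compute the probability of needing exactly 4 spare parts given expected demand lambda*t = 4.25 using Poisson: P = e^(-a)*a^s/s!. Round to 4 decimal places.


a = 4.25, s = 4
e^(-a) = e^(-4.25) = 0.0143
a^s = 4.25^4 = 326.2539
s! = 24
P = 0.0143 * 326.2539 / 24
P = 0.1939

0.1939


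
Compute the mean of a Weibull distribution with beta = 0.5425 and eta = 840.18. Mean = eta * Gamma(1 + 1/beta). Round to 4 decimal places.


beta = 0.5425, eta = 840.18
1/beta = 1.8433
1 + 1/beta = 2.8433
Gamma(2.8433) = 1.7394
Mean = 840.18 * 1.7394
Mean = 1461.3693

1461.3693


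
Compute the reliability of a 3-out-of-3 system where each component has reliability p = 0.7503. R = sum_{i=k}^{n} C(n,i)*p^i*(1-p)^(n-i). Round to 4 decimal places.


k = 3, n = 3, p = 0.7503
i=3: C(3,3)=1 * 0.7503^3 * 0.2497^0 = 0.4224
R = sum of terms = 0.4224

0.4224


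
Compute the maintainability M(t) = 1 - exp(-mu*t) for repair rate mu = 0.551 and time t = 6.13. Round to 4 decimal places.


mu = 0.551, t = 6.13
mu * t = 0.551 * 6.13 = 3.3776
exp(-3.3776) = 0.0341
M(t) = 1 - 0.0341
M(t) = 0.9659

0.9659


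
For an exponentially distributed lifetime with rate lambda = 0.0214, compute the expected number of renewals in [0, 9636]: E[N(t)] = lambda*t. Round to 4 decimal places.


lambda = 0.0214
t = 9636
E[N(t)] = lambda * t
E[N(t)] = 0.0214 * 9636
E[N(t)] = 206.2104

206.2104


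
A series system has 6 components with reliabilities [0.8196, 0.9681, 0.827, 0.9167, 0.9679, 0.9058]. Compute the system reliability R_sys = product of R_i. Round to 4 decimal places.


Components: [0.8196, 0.9681, 0.827, 0.9167, 0.9679, 0.9058]
After component 1 (R=0.8196): product = 0.8196
After component 2 (R=0.9681): product = 0.7935
After component 3 (R=0.827): product = 0.6562
After component 4 (R=0.9167): product = 0.6015
After component 5 (R=0.9679): product = 0.5822
After component 6 (R=0.9058): product = 0.5274
R_sys = 0.5274

0.5274


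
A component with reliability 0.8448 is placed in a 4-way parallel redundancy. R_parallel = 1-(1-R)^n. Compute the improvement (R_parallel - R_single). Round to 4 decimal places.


R_single = 0.8448, n = 4
1 - R_single = 0.1552
(1 - R_single)^n = 0.1552^4 = 0.0006
R_parallel = 1 - 0.0006 = 0.9994
Improvement = 0.9994 - 0.8448
Improvement = 0.1546

0.1546


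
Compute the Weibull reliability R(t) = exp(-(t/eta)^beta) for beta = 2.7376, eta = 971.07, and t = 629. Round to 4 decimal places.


beta = 2.7376, eta = 971.07, t = 629
t/eta = 629 / 971.07 = 0.6477
(t/eta)^beta = 0.6477^2.7376 = 0.3046
R(t) = exp(-0.3046)
R(t) = 0.7374

0.7374


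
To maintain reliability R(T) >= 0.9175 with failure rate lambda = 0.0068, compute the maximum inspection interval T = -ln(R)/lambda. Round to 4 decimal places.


R_target = 0.9175
lambda = 0.0068
-ln(0.9175) = 0.0861
T = 0.0861 / 0.0068
T = 12.6622

12.6622


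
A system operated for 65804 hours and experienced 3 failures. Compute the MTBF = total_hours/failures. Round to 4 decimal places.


total_hours = 65804
failures = 3
MTBF = 65804 / 3
MTBF = 21934.6667

21934.6667


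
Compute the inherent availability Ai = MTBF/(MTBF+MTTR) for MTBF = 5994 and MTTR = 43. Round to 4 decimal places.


MTBF = 5994
MTTR = 43
MTBF + MTTR = 6037
Ai = 5994 / 6037
Ai = 0.9929

0.9929


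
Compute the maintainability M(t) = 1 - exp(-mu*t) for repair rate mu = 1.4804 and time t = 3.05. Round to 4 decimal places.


mu = 1.4804, t = 3.05
mu * t = 1.4804 * 3.05 = 4.5152
exp(-4.5152) = 0.0109
M(t) = 1 - 0.0109
M(t) = 0.9891

0.9891


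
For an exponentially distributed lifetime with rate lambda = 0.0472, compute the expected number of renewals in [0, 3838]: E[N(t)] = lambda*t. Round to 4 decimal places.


lambda = 0.0472
t = 3838
E[N(t)] = lambda * t
E[N(t)] = 0.0472 * 3838
E[N(t)] = 181.1536

181.1536


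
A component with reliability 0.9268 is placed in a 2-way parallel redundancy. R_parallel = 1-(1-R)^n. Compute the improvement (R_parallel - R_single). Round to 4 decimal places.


R_single = 0.9268, n = 2
1 - R_single = 0.0732
(1 - R_single)^n = 0.0732^2 = 0.0054
R_parallel = 1 - 0.0054 = 0.9946
Improvement = 0.9946 - 0.9268
Improvement = 0.0678

0.0678


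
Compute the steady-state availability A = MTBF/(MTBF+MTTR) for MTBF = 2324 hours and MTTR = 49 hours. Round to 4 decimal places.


MTBF = 2324
MTTR = 49
MTBF + MTTR = 2373
A = 2324 / 2373
A = 0.9794

0.9794


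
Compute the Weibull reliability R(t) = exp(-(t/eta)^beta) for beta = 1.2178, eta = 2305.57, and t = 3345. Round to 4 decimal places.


beta = 1.2178, eta = 2305.57, t = 3345
t/eta = 3345 / 2305.57 = 1.4508
(t/eta)^beta = 1.4508^1.2178 = 1.5733
R(t) = exp(-1.5733)
R(t) = 0.2074

0.2074


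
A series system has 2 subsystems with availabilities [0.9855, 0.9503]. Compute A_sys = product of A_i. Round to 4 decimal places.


Subsystems: [0.9855, 0.9503]
After subsystem 1 (A=0.9855): product = 0.9855
After subsystem 2 (A=0.9503): product = 0.9365
A_sys = 0.9365

0.9365


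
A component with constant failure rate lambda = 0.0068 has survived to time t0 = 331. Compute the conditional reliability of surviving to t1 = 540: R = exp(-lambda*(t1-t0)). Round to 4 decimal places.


lambda = 0.0068
t0 = 331, t1 = 540
t1 - t0 = 209
lambda * (t1-t0) = 0.0068 * 209 = 1.4212
R = exp(-1.4212)
R = 0.2414

0.2414


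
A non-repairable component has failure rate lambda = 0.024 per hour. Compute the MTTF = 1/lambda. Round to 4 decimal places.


lambda = 0.024
MTTF = 1 / 0.024
MTTF = 41.6667

41.6667


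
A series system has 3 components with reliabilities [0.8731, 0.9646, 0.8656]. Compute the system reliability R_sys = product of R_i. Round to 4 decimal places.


Components: [0.8731, 0.9646, 0.8656]
After component 1 (R=0.8731): product = 0.8731
After component 2 (R=0.9646): product = 0.8422
After component 3 (R=0.8656): product = 0.729
R_sys = 0.729

0.729


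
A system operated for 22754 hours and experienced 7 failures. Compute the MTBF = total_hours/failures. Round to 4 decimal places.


total_hours = 22754
failures = 7
MTBF = 22754 / 7
MTBF = 3250.5714

3250.5714


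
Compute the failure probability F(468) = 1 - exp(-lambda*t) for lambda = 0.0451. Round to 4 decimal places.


lambda = 0.0451, t = 468
lambda * t = 21.1068
exp(-21.1068) = 0.0
F(t) = 1 - 0.0
F(t) = 1.0

1.0


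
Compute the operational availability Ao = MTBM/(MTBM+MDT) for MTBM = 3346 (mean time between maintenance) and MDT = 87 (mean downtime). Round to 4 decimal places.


MTBM = 3346
MDT = 87
MTBM + MDT = 3433
Ao = 3346 / 3433
Ao = 0.9747

0.9747


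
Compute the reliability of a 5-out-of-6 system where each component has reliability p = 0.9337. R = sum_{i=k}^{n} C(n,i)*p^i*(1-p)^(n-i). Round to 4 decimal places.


k = 5, n = 6, p = 0.9337
i=5: C(6,5)=6 * 0.9337^5 * 0.0663^1 = 0.2823
i=6: C(6,6)=1 * 0.9337^6 * 0.0663^0 = 0.6626
R = sum of terms = 0.9449

0.9449


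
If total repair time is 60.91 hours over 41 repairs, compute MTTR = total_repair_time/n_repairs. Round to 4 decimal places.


total_repair_time = 60.91
n_repairs = 41
MTTR = 60.91 / 41
MTTR = 1.4856

1.4856


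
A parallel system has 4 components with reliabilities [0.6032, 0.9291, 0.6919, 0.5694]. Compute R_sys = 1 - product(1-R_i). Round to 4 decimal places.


Components: [0.6032, 0.9291, 0.6919, 0.5694]
(1 - 0.6032) = 0.3968, running product = 0.3968
(1 - 0.9291) = 0.0709, running product = 0.0281
(1 - 0.6919) = 0.3081, running product = 0.0087
(1 - 0.5694) = 0.4306, running product = 0.0037
Product of (1-R_i) = 0.0037
R_sys = 1 - 0.0037 = 0.9963

0.9963


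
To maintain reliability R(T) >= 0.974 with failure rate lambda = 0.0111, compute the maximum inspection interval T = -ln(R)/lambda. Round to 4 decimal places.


R_target = 0.974
lambda = 0.0111
-ln(0.974) = 0.0263
T = 0.0263 / 0.0111
T = 2.3733

2.3733


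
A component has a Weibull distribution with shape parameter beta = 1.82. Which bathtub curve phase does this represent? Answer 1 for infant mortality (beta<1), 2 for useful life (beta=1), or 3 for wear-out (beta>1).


beta = 1.82
Compare beta to 1:
beta < 1 => infant mortality (phase 1)
beta = 1 => useful life (phase 2)
beta > 1 => wear-out (phase 3)
Since beta = 1.82, this is wear-out (increasing failure rate)
Phase = 3

3


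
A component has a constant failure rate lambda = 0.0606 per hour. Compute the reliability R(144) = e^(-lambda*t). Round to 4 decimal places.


lambda = 0.0606
t = 144
lambda * t = 8.7264
R(t) = e^(-8.7264)
R(t) = 0.0002

0.0002


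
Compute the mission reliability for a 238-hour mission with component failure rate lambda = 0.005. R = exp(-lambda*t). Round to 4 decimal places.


lambda = 0.005
mission_time = 238
lambda * t = 0.005 * 238 = 1.19
R = exp(-1.19)
R = 0.3042

0.3042


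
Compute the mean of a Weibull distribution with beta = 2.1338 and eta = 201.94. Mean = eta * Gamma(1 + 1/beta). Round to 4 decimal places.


beta = 2.1338, eta = 201.94
1/beta = 0.4686
1 + 1/beta = 1.4686
Gamma(1.4686) = 0.8856
Mean = 201.94 * 0.8856
Mean = 178.843

178.843


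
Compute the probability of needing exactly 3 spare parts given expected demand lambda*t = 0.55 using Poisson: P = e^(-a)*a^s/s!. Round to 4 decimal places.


a = 0.55, s = 3
e^(-a) = e^(-0.55) = 0.5769
a^s = 0.55^3 = 0.1664
s! = 6
P = 0.5769 * 0.1664 / 6
P = 0.016

0.016


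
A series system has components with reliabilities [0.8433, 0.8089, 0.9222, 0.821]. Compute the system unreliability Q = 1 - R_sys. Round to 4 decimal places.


Components: [0.8433, 0.8089, 0.9222, 0.821]
After component 1: product = 0.8433
After component 2: product = 0.6821
After component 3: product = 0.6291
After component 4: product = 0.5165
R_sys = 0.5165
Q = 1 - 0.5165 = 0.4835

0.4835


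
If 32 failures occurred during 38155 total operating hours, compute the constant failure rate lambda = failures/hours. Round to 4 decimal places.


failures = 32
total_hours = 38155
lambda = 32 / 38155
lambda = 0.0008

0.0008


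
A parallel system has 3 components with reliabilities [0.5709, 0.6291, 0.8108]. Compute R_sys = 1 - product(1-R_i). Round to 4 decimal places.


Components: [0.5709, 0.6291, 0.8108]
(1 - 0.5709) = 0.4291, running product = 0.4291
(1 - 0.6291) = 0.3709, running product = 0.1592
(1 - 0.8108) = 0.1892, running product = 0.0301
Product of (1-R_i) = 0.0301
R_sys = 1 - 0.0301 = 0.9699

0.9699


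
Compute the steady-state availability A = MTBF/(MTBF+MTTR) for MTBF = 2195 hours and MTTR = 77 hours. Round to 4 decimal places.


MTBF = 2195
MTTR = 77
MTBF + MTTR = 2272
A = 2195 / 2272
A = 0.9661

0.9661


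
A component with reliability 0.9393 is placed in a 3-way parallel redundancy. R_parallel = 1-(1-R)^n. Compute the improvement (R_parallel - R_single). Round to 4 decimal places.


R_single = 0.9393, n = 3
1 - R_single = 0.0607
(1 - R_single)^n = 0.0607^3 = 0.0002
R_parallel = 1 - 0.0002 = 0.9998
Improvement = 0.9998 - 0.9393
Improvement = 0.0605

0.0605


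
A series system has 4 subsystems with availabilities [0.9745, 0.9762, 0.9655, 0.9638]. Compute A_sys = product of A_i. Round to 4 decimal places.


Subsystems: [0.9745, 0.9762, 0.9655, 0.9638]
After subsystem 1 (A=0.9745): product = 0.9745
After subsystem 2 (A=0.9762): product = 0.9513
After subsystem 3 (A=0.9655): product = 0.9185
After subsystem 4 (A=0.9638): product = 0.8852
A_sys = 0.8852

0.8852


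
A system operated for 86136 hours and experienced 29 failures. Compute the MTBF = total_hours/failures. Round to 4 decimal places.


total_hours = 86136
failures = 29
MTBF = 86136 / 29
MTBF = 2970.2069

2970.2069


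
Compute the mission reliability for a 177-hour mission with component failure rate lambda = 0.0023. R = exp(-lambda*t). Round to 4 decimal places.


lambda = 0.0023
mission_time = 177
lambda * t = 0.0023 * 177 = 0.4071
R = exp(-0.4071)
R = 0.6656

0.6656


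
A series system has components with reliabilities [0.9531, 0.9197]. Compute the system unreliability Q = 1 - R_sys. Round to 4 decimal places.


Components: [0.9531, 0.9197]
After component 1: product = 0.9531
After component 2: product = 0.8766
R_sys = 0.8766
Q = 1 - 0.8766 = 0.1234

0.1234


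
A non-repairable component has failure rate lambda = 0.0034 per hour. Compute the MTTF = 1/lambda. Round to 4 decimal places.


lambda = 0.0034
MTTF = 1 / 0.0034
MTTF = 294.1176

294.1176


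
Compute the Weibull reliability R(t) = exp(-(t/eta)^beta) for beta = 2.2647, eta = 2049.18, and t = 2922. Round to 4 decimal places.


beta = 2.2647, eta = 2049.18, t = 2922
t/eta = 2922 / 2049.18 = 1.4259
(t/eta)^beta = 1.4259^2.2647 = 2.2335
R(t) = exp(-2.2335)
R(t) = 0.1072

0.1072


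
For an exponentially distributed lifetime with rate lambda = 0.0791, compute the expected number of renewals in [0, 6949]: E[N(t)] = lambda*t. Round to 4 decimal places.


lambda = 0.0791
t = 6949
E[N(t)] = lambda * t
E[N(t)] = 0.0791 * 6949
E[N(t)] = 549.6659

549.6659


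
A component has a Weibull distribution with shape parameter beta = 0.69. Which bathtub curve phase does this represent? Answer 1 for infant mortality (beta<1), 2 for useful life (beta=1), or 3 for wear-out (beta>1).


beta = 0.69
Compare beta to 1:
beta < 1 => infant mortality (phase 1)
beta = 1 => useful life (phase 2)
beta > 1 => wear-out (phase 3)
Since beta = 0.69, this is infant mortality (decreasing failure rate)
Phase = 1

1


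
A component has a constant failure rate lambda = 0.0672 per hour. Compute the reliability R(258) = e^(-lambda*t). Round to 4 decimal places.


lambda = 0.0672
t = 258
lambda * t = 17.3376
R(t) = e^(-17.3376)
R(t) = 0.0

0.0


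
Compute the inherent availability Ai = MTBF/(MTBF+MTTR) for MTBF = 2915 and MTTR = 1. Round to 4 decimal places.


MTBF = 2915
MTTR = 1
MTBF + MTTR = 2916
Ai = 2915 / 2916
Ai = 0.9997

0.9997


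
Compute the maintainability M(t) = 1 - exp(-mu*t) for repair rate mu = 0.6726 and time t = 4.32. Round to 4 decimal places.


mu = 0.6726, t = 4.32
mu * t = 0.6726 * 4.32 = 2.9056
exp(-2.9056) = 0.0547
M(t) = 1 - 0.0547
M(t) = 0.9453

0.9453


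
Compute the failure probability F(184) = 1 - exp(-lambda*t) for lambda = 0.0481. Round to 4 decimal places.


lambda = 0.0481, t = 184
lambda * t = 8.8504
exp(-8.8504) = 0.0001
F(t) = 1 - 0.0001
F(t) = 0.9999

0.9999


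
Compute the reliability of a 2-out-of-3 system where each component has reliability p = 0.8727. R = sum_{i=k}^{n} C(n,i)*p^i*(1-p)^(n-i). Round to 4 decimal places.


k = 2, n = 3, p = 0.8727
i=2: C(3,2)=3 * 0.8727^2 * 0.1273^1 = 0.2909
i=3: C(3,3)=1 * 0.8727^3 * 0.1273^0 = 0.6647
R = sum of terms = 0.9555

0.9555


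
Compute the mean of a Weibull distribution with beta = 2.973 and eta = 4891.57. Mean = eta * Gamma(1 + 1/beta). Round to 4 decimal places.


beta = 2.973, eta = 4891.57
1/beta = 0.3364
1 + 1/beta = 1.3364
Gamma(1.3364) = 0.8926
Mean = 4891.57 * 0.8926
Mean = 4366.3481

4366.3481


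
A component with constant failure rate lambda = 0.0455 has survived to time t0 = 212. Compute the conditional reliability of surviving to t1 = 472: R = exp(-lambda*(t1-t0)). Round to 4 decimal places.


lambda = 0.0455
t0 = 212, t1 = 472
t1 - t0 = 260
lambda * (t1-t0) = 0.0455 * 260 = 11.83
R = exp(-11.83)
R = 0.0

0.0


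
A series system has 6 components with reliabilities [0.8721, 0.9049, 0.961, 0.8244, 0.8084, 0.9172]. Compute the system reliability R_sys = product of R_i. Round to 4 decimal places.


Components: [0.8721, 0.9049, 0.961, 0.8244, 0.8084, 0.9172]
After component 1 (R=0.8721): product = 0.8721
After component 2 (R=0.9049): product = 0.7892
After component 3 (R=0.961): product = 0.7584
After component 4 (R=0.8244): product = 0.6252
After component 5 (R=0.8084): product = 0.5054
After component 6 (R=0.9172): product = 0.4636
R_sys = 0.4636

0.4636


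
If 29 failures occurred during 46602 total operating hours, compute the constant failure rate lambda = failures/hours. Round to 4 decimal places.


failures = 29
total_hours = 46602
lambda = 29 / 46602
lambda = 0.0006

0.0006


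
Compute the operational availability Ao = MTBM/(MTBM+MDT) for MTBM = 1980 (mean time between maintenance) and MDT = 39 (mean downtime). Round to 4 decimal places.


MTBM = 1980
MDT = 39
MTBM + MDT = 2019
Ao = 1980 / 2019
Ao = 0.9807

0.9807


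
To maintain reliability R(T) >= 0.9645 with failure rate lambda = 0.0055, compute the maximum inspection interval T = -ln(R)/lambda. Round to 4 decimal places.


R_target = 0.9645
lambda = 0.0055
-ln(0.9645) = 0.0361
T = 0.0361 / 0.0055
T = 6.5719

6.5719


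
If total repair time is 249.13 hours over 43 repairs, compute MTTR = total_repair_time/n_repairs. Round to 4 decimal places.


total_repair_time = 249.13
n_repairs = 43
MTTR = 249.13 / 43
MTTR = 5.7937

5.7937


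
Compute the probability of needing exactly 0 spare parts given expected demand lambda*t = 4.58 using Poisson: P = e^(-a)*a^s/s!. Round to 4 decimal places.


a = 4.58, s = 0
e^(-a) = e^(-4.58) = 0.0103
a^s = 4.58^0 = 1.0
s! = 1
P = 0.0103 * 1.0 / 1
P = 0.0103

0.0103


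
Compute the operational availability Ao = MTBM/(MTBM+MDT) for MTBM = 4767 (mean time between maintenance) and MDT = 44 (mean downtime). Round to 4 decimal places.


MTBM = 4767
MDT = 44
MTBM + MDT = 4811
Ao = 4767 / 4811
Ao = 0.9909

0.9909


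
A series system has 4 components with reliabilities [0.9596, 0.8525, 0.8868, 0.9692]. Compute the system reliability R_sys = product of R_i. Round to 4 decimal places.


Components: [0.9596, 0.8525, 0.8868, 0.9692]
After component 1 (R=0.9596): product = 0.9596
After component 2 (R=0.8525): product = 0.8181
After component 3 (R=0.8868): product = 0.7255
After component 4 (R=0.9692): product = 0.7031
R_sys = 0.7031

0.7031


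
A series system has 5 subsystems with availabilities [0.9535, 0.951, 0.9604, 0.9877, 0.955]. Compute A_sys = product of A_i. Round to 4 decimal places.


Subsystems: [0.9535, 0.951, 0.9604, 0.9877, 0.955]
After subsystem 1 (A=0.9535): product = 0.9535
After subsystem 2 (A=0.951): product = 0.9068
After subsystem 3 (A=0.9604): product = 0.8709
After subsystem 4 (A=0.9877): product = 0.8602
After subsystem 5 (A=0.955): product = 0.8215
A_sys = 0.8215

0.8215


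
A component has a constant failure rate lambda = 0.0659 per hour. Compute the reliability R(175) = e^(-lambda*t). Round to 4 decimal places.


lambda = 0.0659
t = 175
lambda * t = 11.5325
R(t) = e^(-11.5325)
R(t) = 0.0

0.0


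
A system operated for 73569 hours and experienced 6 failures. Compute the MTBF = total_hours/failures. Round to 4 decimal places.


total_hours = 73569
failures = 6
MTBF = 73569 / 6
MTBF = 12261.5

12261.5


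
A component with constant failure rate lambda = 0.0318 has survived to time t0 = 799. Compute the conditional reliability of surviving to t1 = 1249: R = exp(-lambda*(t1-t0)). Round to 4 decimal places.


lambda = 0.0318
t0 = 799, t1 = 1249
t1 - t0 = 450
lambda * (t1-t0) = 0.0318 * 450 = 14.31
R = exp(-14.31)
R = 0.0

0.0


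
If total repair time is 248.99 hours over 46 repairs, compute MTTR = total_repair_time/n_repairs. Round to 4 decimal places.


total_repair_time = 248.99
n_repairs = 46
MTTR = 248.99 / 46
MTTR = 5.4128

5.4128


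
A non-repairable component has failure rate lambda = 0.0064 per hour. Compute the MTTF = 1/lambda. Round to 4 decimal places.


lambda = 0.0064
MTTF = 1 / 0.0064
MTTF = 156.25

156.25


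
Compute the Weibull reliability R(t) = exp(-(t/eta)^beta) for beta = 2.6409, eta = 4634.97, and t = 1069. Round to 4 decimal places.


beta = 2.6409, eta = 4634.97, t = 1069
t/eta = 1069 / 4634.97 = 0.2306
(t/eta)^beta = 0.2306^2.6409 = 0.0208
R(t) = exp(-0.0208)
R(t) = 0.9794

0.9794


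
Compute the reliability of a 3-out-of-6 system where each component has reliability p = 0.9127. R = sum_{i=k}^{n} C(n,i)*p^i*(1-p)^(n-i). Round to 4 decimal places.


k = 3, n = 6, p = 0.9127
i=3: C(6,3)=20 * 0.9127^3 * 0.0873^3 = 0.0101
i=4: C(6,4)=15 * 0.9127^4 * 0.0873^2 = 0.0793
i=5: C(6,5)=6 * 0.9127^5 * 0.0873^1 = 0.3317
i=6: C(6,6)=1 * 0.9127^6 * 0.0873^0 = 0.5781
R = sum of terms = 0.9992

0.9992


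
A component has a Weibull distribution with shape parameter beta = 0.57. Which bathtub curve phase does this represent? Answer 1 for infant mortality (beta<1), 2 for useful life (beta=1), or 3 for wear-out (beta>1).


beta = 0.57
Compare beta to 1:
beta < 1 => infant mortality (phase 1)
beta = 1 => useful life (phase 2)
beta > 1 => wear-out (phase 3)
Since beta = 0.57, this is infant mortality (decreasing failure rate)
Phase = 1

1


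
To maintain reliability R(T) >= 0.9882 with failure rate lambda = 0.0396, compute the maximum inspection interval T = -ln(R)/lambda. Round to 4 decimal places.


R_target = 0.9882
lambda = 0.0396
-ln(0.9882) = 0.0119
T = 0.0119 / 0.0396
T = 0.2998

0.2998


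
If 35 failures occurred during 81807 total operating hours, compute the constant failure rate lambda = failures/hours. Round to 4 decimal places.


failures = 35
total_hours = 81807
lambda = 35 / 81807
lambda = 0.0004

0.0004


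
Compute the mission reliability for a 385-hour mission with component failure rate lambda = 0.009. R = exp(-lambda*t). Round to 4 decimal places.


lambda = 0.009
mission_time = 385
lambda * t = 0.009 * 385 = 3.465
R = exp(-3.465)
R = 0.0313

0.0313


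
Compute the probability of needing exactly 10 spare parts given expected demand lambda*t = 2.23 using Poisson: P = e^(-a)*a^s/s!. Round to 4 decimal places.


a = 2.23, s = 10
e^(-a) = e^(-2.23) = 0.1075
a^s = 2.23^10 = 3041.2256
s! = 3628800
P = 0.1075 * 3041.2256 / 3628800
P = 0.0001

0.0001


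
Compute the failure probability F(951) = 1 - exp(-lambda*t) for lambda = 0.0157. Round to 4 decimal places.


lambda = 0.0157, t = 951
lambda * t = 14.9307
exp(-14.9307) = 0.0
F(t) = 1 - 0.0
F(t) = 1.0

1.0


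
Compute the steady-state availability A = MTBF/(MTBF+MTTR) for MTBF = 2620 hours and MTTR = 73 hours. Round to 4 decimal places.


MTBF = 2620
MTTR = 73
MTBF + MTTR = 2693
A = 2620 / 2693
A = 0.9729

0.9729


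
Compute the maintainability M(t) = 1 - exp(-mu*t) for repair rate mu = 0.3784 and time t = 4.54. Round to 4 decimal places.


mu = 0.3784, t = 4.54
mu * t = 0.3784 * 4.54 = 1.7179
exp(-1.7179) = 0.1794
M(t) = 1 - 0.1794
M(t) = 0.8206

0.8206


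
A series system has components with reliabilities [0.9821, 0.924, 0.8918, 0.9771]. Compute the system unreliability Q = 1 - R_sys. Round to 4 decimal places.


Components: [0.9821, 0.924, 0.8918, 0.9771]
After component 1: product = 0.9821
After component 2: product = 0.9075
After component 3: product = 0.8093
After component 4: product = 0.7907
R_sys = 0.7907
Q = 1 - 0.7907 = 0.2093

0.2093


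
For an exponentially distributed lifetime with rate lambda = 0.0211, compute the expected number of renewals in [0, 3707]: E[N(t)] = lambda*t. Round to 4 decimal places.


lambda = 0.0211
t = 3707
E[N(t)] = lambda * t
E[N(t)] = 0.0211 * 3707
E[N(t)] = 78.2177

78.2177


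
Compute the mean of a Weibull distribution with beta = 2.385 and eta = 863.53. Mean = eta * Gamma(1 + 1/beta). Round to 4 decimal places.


beta = 2.385, eta = 863.53
1/beta = 0.4193
1 + 1/beta = 1.4193
Gamma(1.4193) = 0.8864
Mean = 863.53 * 0.8864
Mean = 765.4174

765.4174


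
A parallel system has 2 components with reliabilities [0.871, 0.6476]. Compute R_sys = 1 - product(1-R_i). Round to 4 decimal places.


Components: [0.871, 0.6476]
(1 - 0.871) = 0.129, running product = 0.129
(1 - 0.6476) = 0.3524, running product = 0.0455
Product of (1-R_i) = 0.0455
R_sys = 1 - 0.0455 = 0.9545

0.9545


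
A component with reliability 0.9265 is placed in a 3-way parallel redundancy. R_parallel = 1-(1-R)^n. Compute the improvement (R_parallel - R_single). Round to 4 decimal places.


R_single = 0.9265, n = 3
1 - R_single = 0.0735
(1 - R_single)^n = 0.0735^3 = 0.0004
R_parallel = 1 - 0.0004 = 0.9996
Improvement = 0.9996 - 0.9265
Improvement = 0.0731

0.0731


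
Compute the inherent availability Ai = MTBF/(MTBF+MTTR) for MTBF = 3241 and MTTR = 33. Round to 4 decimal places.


MTBF = 3241
MTTR = 33
MTBF + MTTR = 3274
Ai = 3241 / 3274
Ai = 0.9899

0.9899


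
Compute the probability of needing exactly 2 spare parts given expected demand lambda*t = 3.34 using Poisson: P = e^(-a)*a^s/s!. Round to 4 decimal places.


a = 3.34, s = 2
e^(-a) = e^(-3.34) = 0.0354
a^s = 3.34^2 = 11.1556
s! = 2
P = 0.0354 * 11.1556 / 2
P = 0.1977

0.1977


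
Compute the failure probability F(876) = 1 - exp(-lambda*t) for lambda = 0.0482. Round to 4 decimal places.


lambda = 0.0482, t = 876
lambda * t = 42.2232
exp(-42.2232) = 0.0
F(t) = 1 - 0.0
F(t) = 1.0

1.0


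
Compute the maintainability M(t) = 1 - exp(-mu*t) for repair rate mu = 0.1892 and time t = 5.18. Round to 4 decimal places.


mu = 0.1892, t = 5.18
mu * t = 0.1892 * 5.18 = 0.9801
exp(-0.9801) = 0.3753
M(t) = 1 - 0.3753
M(t) = 0.6247

0.6247


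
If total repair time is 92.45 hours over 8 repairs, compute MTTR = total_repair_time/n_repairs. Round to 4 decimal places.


total_repair_time = 92.45
n_repairs = 8
MTTR = 92.45 / 8
MTTR = 11.5563

11.5563


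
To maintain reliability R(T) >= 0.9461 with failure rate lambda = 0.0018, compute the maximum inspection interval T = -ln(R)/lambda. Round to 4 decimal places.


R_target = 0.9461
lambda = 0.0018
-ln(0.9461) = 0.0554
T = 0.0554 / 0.0018
T = 30.7817

30.7817


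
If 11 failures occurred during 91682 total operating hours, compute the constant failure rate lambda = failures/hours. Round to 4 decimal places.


failures = 11
total_hours = 91682
lambda = 11 / 91682
lambda = 0.0001

0.0001


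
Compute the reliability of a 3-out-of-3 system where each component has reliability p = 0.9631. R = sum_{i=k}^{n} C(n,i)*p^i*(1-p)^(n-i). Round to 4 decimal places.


k = 3, n = 3, p = 0.9631
i=3: C(3,3)=1 * 0.9631^3 * 0.0369^0 = 0.8933
R = sum of terms = 0.8933

0.8933


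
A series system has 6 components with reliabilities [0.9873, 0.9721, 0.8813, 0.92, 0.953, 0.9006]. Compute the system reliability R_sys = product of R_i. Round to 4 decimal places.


Components: [0.9873, 0.9721, 0.8813, 0.92, 0.953, 0.9006]
After component 1 (R=0.9873): product = 0.9873
After component 2 (R=0.9721): product = 0.9598
After component 3 (R=0.8813): product = 0.8458
After component 4 (R=0.92): product = 0.7782
After component 5 (R=0.953): product = 0.7416
After component 6 (R=0.9006): product = 0.6679
R_sys = 0.6679

0.6679


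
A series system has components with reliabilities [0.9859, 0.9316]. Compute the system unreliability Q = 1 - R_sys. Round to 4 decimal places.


Components: [0.9859, 0.9316]
After component 1: product = 0.9859
After component 2: product = 0.9185
R_sys = 0.9185
Q = 1 - 0.9185 = 0.0815

0.0815


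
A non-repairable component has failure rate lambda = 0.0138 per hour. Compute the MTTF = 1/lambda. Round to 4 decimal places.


lambda = 0.0138
MTTF = 1 / 0.0138
MTTF = 72.4638

72.4638


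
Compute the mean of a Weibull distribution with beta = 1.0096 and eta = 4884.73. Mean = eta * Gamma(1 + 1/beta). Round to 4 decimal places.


beta = 1.0096, eta = 4884.73
1/beta = 0.9905
1 + 1/beta = 1.9905
Gamma(1.9905) = 0.996
Mean = 4884.73 * 0.996
Mean = 4865.2743

4865.2743


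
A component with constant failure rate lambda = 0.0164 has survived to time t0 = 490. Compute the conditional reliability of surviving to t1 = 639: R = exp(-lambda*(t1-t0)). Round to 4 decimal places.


lambda = 0.0164
t0 = 490, t1 = 639
t1 - t0 = 149
lambda * (t1-t0) = 0.0164 * 149 = 2.4436
R = exp(-2.4436)
R = 0.0868

0.0868


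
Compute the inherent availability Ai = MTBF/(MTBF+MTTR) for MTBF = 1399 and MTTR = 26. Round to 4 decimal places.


MTBF = 1399
MTTR = 26
MTBF + MTTR = 1425
Ai = 1399 / 1425
Ai = 0.9818

0.9818


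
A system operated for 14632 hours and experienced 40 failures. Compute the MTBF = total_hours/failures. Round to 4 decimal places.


total_hours = 14632
failures = 40
MTBF = 14632 / 40
MTBF = 365.8

365.8


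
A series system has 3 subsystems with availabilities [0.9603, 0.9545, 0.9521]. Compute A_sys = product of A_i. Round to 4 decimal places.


Subsystems: [0.9603, 0.9545, 0.9521]
After subsystem 1 (A=0.9603): product = 0.9603
After subsystem 2 (A=0.9545): product = 0.9166
After subsystem 3 (A=0.9521): product = 0.8727
A_sys = 0.8727

0.8727


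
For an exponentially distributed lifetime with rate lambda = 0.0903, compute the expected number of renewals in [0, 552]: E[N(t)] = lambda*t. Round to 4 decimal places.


lambda = 0.0903
t = 552
E[N(t)] = lambda * t
E[N(t)] = 0.0903 * 552
E[N(t)] = 49.8456

49.8456


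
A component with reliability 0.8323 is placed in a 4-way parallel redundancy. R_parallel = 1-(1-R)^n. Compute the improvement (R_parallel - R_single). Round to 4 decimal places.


R_single = 0.8323, n = 4
1 - R_single = 0.1677
(1 - R_single)^n = 0.1677^4 = 0.0008
R_parallel = 1 - 0.0008 = 0.9992
Improvement = 0.9992 - 0.8323
Improvement = 0.1669

0.1669


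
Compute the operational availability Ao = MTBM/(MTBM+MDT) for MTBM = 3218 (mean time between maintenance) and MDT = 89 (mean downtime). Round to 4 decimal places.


MTBM = 3218
MDT = 89
MTBM + MDT = 3307
Ao = 3218 / 3307
Ao = 0.9731

0.9731


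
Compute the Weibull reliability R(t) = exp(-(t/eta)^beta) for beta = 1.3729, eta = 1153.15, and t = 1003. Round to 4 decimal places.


beta = 1.3729, eta = 1153.15, t = 1003
t/eta = 1003 / 1153.15 = 0.8698
(t/eta)^beta = 0.8698^1.3729 = 0.8257
R(t) = exp(-0.8257)
R(t) = 0.4379

0.4379


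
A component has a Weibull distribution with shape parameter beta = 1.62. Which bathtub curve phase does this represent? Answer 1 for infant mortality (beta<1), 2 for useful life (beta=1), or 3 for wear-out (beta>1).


beta = 1.62
Compare beta to 1:
beta < 1 => infant mortality (phase 1)
beta = 1 => useful life (phase 2)
beta > 1 => wear-out (phase 3)
Since beta = 1.62, this is wear-out (increasing failure rate)
Phase = 3

3


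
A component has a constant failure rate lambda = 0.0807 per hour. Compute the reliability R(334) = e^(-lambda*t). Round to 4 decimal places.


lambda = 0.0807
t = 334
lambda * t = 26.9538
R(t) = e^(-26.9538)
R(t) = 0.0

0.0


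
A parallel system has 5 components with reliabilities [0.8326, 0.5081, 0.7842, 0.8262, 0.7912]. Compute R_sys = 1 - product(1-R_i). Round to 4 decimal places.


Components: [0.8326, 0.5081, 0.7842, 0.8262, 0.7912]
(1 - 0.8326) = 0.1674, running product = 0.1674
(1 - 0.5081) = 0.4919, running product = 0.0823
(1 - 0.7842) = 0.2158, running product = 0.0178
(1 - 0.8262) = 0.1738, running product = 0.0031
(1 - 0.7912) = 0.2088, running product = 0.0006
Product of (1-R_i) = 0.0006
R_sys = 1 - 0.0006 = 0.9994

0.9994


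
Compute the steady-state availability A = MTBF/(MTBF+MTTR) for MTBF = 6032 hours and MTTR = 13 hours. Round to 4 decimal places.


MTBF = 6032
MTTR = 13
MTBF + MTTR = 6045
A = 6032 / 6045
A = 0.9978

0.9978


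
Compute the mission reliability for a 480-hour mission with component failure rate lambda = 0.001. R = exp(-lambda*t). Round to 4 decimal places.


lambda = 0.001
mission_time = 480
lambda * t = 0.001 * 480 = 0.48
R = exp(-0.48)
R = 0.6188

0.6188


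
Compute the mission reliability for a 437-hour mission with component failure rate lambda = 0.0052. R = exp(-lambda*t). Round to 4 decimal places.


lambda = 0.0052
mission_time = 437
lambda * t = 0.0052 * 437 = 2.2724
R = exp(-2.2724)
R = 0.1031

0.1031


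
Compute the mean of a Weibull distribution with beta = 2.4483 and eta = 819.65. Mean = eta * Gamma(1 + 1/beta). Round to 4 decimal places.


beta = 2.4483, eta = 819.65
1/beta = 0.4084
1 + 1/beta = 1.4084
Gamma(1.4084) = 0.8868
Mean = 819.65 * 0.8868
Mean = 726.8953

726.8953


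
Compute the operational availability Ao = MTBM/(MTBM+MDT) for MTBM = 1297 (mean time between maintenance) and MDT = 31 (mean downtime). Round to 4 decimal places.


MTBM = 1297
MDT = 31
MTBM + MDT = 1328
Ao = 1297 / 1328
Ao = 0.9767

0.9767


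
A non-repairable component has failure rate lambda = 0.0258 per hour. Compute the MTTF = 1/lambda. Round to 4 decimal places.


lambda = 0.0258
MTTF = 1 / 0.0258
MTTF = 38.7597

38.7597


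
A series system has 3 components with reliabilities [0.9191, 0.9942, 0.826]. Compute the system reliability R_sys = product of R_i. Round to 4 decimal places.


Components: [0.9191, 0.9942, 0.826]
After component 1 (R=0.9191): product = 0.9191
After component 2 (R=0.9942): product = 0.9138
After component 3 (R=0.826): product = 0.7548
R_sys = 0.7548

0.7548


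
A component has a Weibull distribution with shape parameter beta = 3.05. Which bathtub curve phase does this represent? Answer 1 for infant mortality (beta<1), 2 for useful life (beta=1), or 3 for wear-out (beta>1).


beta = 3.05
Compare beta to 1:
beta < 1 => infant mortality (phase 1)
beta = 1 => useful life (phase 2)
beta > 1 => wear-out (phase 3)
Since beta = 3.05, this is wear-out (increasing failure rate)
Phase = 3

3


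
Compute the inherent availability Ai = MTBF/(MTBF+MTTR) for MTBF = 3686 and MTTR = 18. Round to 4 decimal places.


MTBF = 3686
MTTR = 18
MTBF + MTTR = 3704
Ai = 3686 / 3704
Ai = 0.9951

0.9951


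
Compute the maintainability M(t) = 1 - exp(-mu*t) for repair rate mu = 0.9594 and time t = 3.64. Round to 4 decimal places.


mu = 0.9594, t = 3.64
mu * t = 0.9594 * 3.64 = 3.4922
exp(-3.4922) = 0.0304
M(t) = 1 - 0.0304
M(t) = 0.9696

0.9696


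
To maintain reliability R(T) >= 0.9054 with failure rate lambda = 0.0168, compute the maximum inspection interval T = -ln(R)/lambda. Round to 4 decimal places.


R_target = 0.9054
lambda = 0.0168
-ln(0.9054) = 0.0994
T = 0.0994 / 0.0168
T = 5.9154

5.9154


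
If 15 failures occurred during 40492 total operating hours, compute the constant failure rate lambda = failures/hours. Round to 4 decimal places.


failures = 15
total_hours = 40492
lambda = 15 / 40492
lambda = 0.0004

0.0004


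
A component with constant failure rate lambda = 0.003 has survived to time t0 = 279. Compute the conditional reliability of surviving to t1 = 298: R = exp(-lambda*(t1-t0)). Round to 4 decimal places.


lambda = 0.003
t0 = 279, t1 = 298
t1 - t0 = 19
lambda * (t1-t0) = 0.003 * 19 = 0.057
R = exp(-0.057)
R = 0.9446

0.9446


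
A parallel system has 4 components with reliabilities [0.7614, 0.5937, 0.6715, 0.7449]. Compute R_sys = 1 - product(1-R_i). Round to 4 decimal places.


Components: [0.7614, 0.5937, 0.6715, 0.7449]
(1 - 0.7614) = 0.2386, running product = 0.2386
(1 - 0.5937) = 0.4063, running product = 0.0969
(1 - 0.6715) = 0.3285, running product = 0.0318
(1 - 0.7449) = 0.2551, running product = 0.0081
Product of (1-R_i) = 0.0081
R_sys = 1 - 0.0081 = 0.9919

0.9919


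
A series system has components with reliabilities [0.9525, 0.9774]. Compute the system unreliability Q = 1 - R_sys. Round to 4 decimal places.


Components: [0.9525, 0.9774]
After component 1: product = 0.9525
After component 2: product = 0.931
R_sys = 0.931
Q = 1 - 0.931 = 0.069

0.069


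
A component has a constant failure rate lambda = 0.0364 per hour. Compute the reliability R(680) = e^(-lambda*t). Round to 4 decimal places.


lambda = 0.0364
t = 680
lambda * t = 24.752
R(t) = e^(-24.752)
R(t) = 0.0

0.0


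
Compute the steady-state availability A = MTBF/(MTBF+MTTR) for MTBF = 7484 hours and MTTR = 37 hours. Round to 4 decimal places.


MTBF = 7484
MTTR = 37
MTBF + MTTR = 7521
A = 7484 / 7521
A = 0.9951

0.9951


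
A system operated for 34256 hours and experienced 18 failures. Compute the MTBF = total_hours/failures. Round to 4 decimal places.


total_hours = 34256
failures = 18
MTBF = 34256 / 18
MTBF = 1903.1111

1903.1111


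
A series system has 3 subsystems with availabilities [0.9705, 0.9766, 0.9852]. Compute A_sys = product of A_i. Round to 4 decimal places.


Subsystems: [0.9705, 0.9766, 0.9852]
After subsystem 1 (A=0.9705): product = 0.9705
After subsystem 2 (A=0.9766): product = 0.9478
After subsystem 3 (A=0.9852): product = 0.9338
A_sys = 0.9338

0.9338
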